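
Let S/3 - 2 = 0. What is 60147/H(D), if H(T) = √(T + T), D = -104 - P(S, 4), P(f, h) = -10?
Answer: -60147*I*√47/94 ≈ -4386.7*I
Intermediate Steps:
S = 6 (S = 6 + 3*0 = 6 + 0 = 6)
D = -94 (D = -104 - 1*(-10) = -104 + 10 = -94)
H(T) = √2*√T (H(T) = √(2*T) = √2*√T)
60147/H(D) = 60147/((√2*√(-94))) = 60147/((√2*(I*√94))) = 60147/((2*I*√47)) = 60147*(-I*√47/94) = -60147*I*√47/94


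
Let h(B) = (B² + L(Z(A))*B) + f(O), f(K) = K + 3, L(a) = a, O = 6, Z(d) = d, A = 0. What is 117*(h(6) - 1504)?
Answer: -170703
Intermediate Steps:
f(K) = 3 + K
h(B) = 9 + B² (h(B) = (B² + 0*B) + (3 + 6) = (B² + 0) + 9 = B² + 9 = 9 + B²)
117*(h(6) - 1504) = 117*((9 + 6²) - 1504) = 117*((9 + 36) - 1504) = 117*(45 - 1504) = 117*(-1459) = -170703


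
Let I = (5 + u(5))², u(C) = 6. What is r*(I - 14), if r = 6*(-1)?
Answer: -642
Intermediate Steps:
r = -6
I = 121 (I = (5 + 6)² = 11² = 121)
r*(I - 14) = -6*(121 - 14) = -6*107 = -642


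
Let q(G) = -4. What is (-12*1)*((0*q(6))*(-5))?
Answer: 0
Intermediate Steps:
(-12*1)*((0*q(6))*(-5)) = (-12*1)*((0*(-4))*(-5)) = -0*(-5) = -12*0 = 0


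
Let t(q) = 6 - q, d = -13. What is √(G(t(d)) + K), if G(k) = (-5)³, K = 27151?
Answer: √27026 ≈ 164.40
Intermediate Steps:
t(q) = 6 - q
G(k) = -125
√(G(t(d)) + K) = √(-125 + 27151) = √27026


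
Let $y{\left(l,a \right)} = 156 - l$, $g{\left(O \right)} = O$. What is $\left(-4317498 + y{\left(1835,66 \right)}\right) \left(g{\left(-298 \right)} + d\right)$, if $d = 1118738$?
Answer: $-4830740323880$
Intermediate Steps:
$\left(-4317498 + y{\left(1835,66 \right)}\right) \left(g{\left(-298 \right)} + d\right) = \left(-4317498 + \left(156 - 1835\right)\right) \left(-298 + 1118738\right) = \left(-4317498 + \left(156 - 1835\right)\right) 1118440 = \left(-4317498 - 1679\right) 1118440 = \left(-4319177\right) 1118440 = -4830740323880$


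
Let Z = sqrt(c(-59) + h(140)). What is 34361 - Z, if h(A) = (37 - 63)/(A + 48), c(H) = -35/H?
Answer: 34361 - 29*sqrt(16638)/5546 ≈ 34360.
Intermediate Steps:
h(A) = -26/(48 + A)
Z = 29*sqrt(16638)/5546 (Z = sqrt(-35/(-59) - 26/(48 + 140)) = sqrt(-35*(-1/59) - 26/188) = sqrt(35/59 - 26*1/188) = sqrt(35/59 - 13/94) = sqrt(2523/5546) = 29*sqrt(16638)/5546 ≈ 0.67448)
34361 - Z = 34361 - 29*sqrt(16638)/5546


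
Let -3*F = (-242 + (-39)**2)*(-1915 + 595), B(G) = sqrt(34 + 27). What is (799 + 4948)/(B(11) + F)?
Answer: 3234181720/316698817539 - 5747*sqrt(61)/316698817539 ≈ 0.010212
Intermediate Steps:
B(G) = sqrt(61)
F = 562760 (F = -(-242 + (-39)**2)*(-1915 + 595)/3 = -(-242 + 1521)*(-1320)/3 = -1279*(-1320)/3 = -1/3*(-1688280) = 562760)
(799 + 4948)/(B(11) + F) = (799 + 4948)/(sqrt(61) + 562760) = 5747/(562760 + sqrt(61))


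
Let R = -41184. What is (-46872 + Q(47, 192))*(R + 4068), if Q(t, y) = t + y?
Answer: 1730830428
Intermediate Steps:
(-46872 + Q(47, 192))*(R + 4068) = (-46872 + (47 + 192))*(-41184 + 4068) = (-46872 + 239)*(-37116) = -46633*(-37116) = 1730830428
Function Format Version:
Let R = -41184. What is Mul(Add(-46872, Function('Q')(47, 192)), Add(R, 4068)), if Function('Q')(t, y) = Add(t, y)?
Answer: 1730830428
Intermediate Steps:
Mul(Add(-46872, Function('Q')(47, 192)), Add(R, 4068)) = Mul(Add(-46872, Add(47, 192)), Add(-41184, 4068)) = Mul(Add(-46872, 239), -37116) = Mul(-46633, -37116) = 1730830428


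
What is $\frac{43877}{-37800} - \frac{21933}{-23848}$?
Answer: $- \frac{3395489}{14085225} \approx -0.24107$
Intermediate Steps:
$\frac{43877}{-37800} - \frac{21933}{-23848} = 43877 \left(- \frac{1}{37800}\right) - - \frac{21933}{23848} = - \frac{43877}{37800} + \frac{21933}{23848} = - \frac{3395489}{14085225}$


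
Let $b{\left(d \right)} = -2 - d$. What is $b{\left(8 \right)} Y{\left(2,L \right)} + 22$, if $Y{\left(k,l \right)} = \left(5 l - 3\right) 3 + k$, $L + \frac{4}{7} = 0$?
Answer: $\frac{1244}{7} \approx 177.71$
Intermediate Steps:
$L = - \frac{4}{7}$ ($L = - \frac{4}{7} + 0 = - \frac{4}{7} \approx -0.57143$)
$Y{\left(k,l \right)} = -9 + k + 15 l$ ($Y{\left(k,l \right)} = \left(-3 + 5 l\right) 3 + k = \left(-9 + 15 l\right) + k = -9 + k + 15 l$)
$b{\left(8 \right)} Y{\left(2,L \right)} + 22 = \left(-2 - 8\right) \left(-9 + 2 + 15 \left(- \frac{4}{7}\right)\right) + 22 = \left(-2 - 8\right) \left(-9 + 2 - \frac{60}{7}\right) + 22 = \left(-10\right) \left(- \frac{109}{7}\right) + 22 = \frac{1090}{7} + 22 = \frac{1244}{7}$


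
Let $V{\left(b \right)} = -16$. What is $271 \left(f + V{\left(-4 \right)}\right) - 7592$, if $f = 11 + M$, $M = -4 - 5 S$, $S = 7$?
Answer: $-19516$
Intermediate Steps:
$M = -39$ ($M = -4 - 35 = -39$)
$f = -28$ ($f = 11 - 39 = -28$)
$271 \left(f + V{\left(-4 \right)}\right) - 7592 = 271 \left(-28 - 16\right) - 7592 = 271 \left(-44\right) - 7592 = -11924 - 7592 = -19516$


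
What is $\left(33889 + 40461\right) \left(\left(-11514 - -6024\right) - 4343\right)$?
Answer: $-731083550$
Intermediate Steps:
$\left(33889 + 40461\right) \left(\left(-11514 - -6024\right) - 4343\right) = 74350 \left(\left(-11514 + 6024\right) - 4343\right) = 74350 \left(-5490 - 4343\right) = 74350 \left(-9833\right) = -731083550$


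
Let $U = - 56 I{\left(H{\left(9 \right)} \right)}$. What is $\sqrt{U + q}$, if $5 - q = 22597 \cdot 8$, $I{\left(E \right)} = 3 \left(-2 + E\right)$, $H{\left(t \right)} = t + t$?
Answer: $i \sqrt{183459} \approx 428.32 i$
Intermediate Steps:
$H{\left(t \right)} = 2 t$
$I{\left(E \right)} = -6 + 3 E$
$U = -2688$ ($U = - 56 \left(-6 + 3 \cdot 2 \cdot 9\right) = - 56 \left(-6 + 3 \cdot 18\right) = - 56 \left(-6 + 54\right) = \left(-56\right) 48 = -2688$)
$q = -180771$ ($q = 5 - 22597 \cdot 8 = 5 - 180776 = -180771$)
$\sqrt{U + q} = \sqrt{-2688 - 180771} = \sqrt{-183459} = i \sqrt{183459}$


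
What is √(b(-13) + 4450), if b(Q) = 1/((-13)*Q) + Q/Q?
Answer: 6*√20895/13 ≈ 66.716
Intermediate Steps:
b(Q) = 1 - 1/(13*Q) (b(Q) = -1/(13*Q) + 1 = 1 - 1/(13*Q))
√(b(-13) + 4450) = √((-1/13 - 13)/(-13) + 4450) = √(-1/13*(-170/13) + 4450) = √(170/169 + 4450) = √(752220/169) = 6*√20895/13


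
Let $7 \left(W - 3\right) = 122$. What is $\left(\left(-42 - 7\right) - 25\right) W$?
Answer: $- \frac{10582}{7} \approx -1511.7$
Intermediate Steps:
$W = \frac{143}{7}$ ($W = 3 + \frac{1}{7} \cdot 122 = 3 + \frac{122}{7} = \frac{143}{7} \approx 20.429$)
$\left(\left(-42 - 7\right) - 25\right) W = \left(\left(-42 - 7\right) - 25\right) \frac{143}{7} = \left(-49 - 25\right) \frac{143}{7} = \left(-74\right) \frac{143}{7} = - \frac{10582}{7}$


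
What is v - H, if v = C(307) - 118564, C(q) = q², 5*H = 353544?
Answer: -475119/5 ≈ -95024.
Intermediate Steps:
H = 353544/5 (H = (⅕)*353544 = 353544/5 ≈ 70709.)
v = -24315 (v = 307² - 118564 = 94249 - 118564 = -24315)
v - H = -24315 - 1*353544/5 = -24315 - 353544/5 = -475119/5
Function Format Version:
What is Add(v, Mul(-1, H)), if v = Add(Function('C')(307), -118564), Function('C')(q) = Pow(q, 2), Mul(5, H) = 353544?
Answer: Rational(-475119, 5) ≈ -95024.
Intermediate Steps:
H = Rational(353544, 5) (H = Mul(Rational(1, 5), 353544) = Rational(353544, 5) ≈ 70709.)
v = -24315 (v = Add(Pow(307, 2), -118564) = Add(94249, -118564) = -24315)
Add(v, Mul(-1, H)) = Add(-24315, Mul(-1, Rational(353544, 5))) = Add(-24315, Rational(-353544, 5)) = Rational(-475119, 5)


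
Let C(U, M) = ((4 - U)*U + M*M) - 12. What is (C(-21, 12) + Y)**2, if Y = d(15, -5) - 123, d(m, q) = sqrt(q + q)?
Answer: (516 - I*sqrt(10))**2 ≈ 2.6625e+5 - 3263.0*I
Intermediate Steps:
d(m, q) = sqrt(2)*sqrt(q) (d(m, q) = sqrt(2*q) = sqrt(2)*sqrt(q))
C(U, M) = -12 + M**2 + U*(4 - U) (C(U, M) = (U*(4 - U) + M**2) - 12 = (M**2 + U*(4 - U)) - 12 = -12 + M**2 + U*(4 - U))
Y = -123 + I*sqrt(10) (Y = sqrt(2)*sqrt(-5) - 123 = sqrt(2)*(I*sqrt(5)) - 123 = I*sqrt(10) - 123 = -123 + I*sqrt(10) ≈ -123.0 + 3.1623*I)
(C(-21, 12) + Y)**2 = ((-12 + 12**2 - 1*(-21)**2 + 4*(-21)) + (-123 + I*sqrt(10)))**2 = ((-12 + 144 - 1*441 - 84) + (-123 + I*sqrt(10)))**2 = ((-12 + 144 - 441 - 84) + (-123 + I*sqrt(10)))**2 = (-393 + (-123 + I*sqrt(10)))**2 = (-516 + I*sqrt(10))**2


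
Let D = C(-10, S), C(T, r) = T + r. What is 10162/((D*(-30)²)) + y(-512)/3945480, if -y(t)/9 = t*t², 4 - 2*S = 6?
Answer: 4514661211/14795550 ≈ 305.14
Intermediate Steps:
S = -1 (S = 2 - ½*6 = 2 - 3 = -1)
y(t) = -9*t³ (y(t) = -9*t*t² = -9*t³)
D = -11 (D = -10 - 1 = -11)
10162/((D*(-30)²)) + y(-512)/3945480 = 10162/((-11*(-30)²)) - 9*(-512)³/3945480 = 10162/((-11*900)) - 9*(-134217728)*(1/3945480) = 10162/(-9900) + 1207959552*(1/3945480) = 10162*(-1/9900) + 50331648/164395 = -5081/4950 + 50331648/164395 = 4514661211/14795550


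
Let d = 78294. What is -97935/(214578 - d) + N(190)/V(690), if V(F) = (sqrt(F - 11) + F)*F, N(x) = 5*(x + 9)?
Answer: -15474917685/21597425188 - 199*sqrt(679)/65608098 ≈ -0.71660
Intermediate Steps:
N(x) = 45 + 5*x (N(x) = 5*(9 + x) = 45 + 5*x)
V(F) = F*(F + sqrt(-11 + F)) (V(F) = (sqrt(-11 + F) + F)*F = (F + sqrt(-11 + F))*F = F*(F + sqrt(-11 + F)))
-97935/(214578 - d) + N(190)/V(690) = -97935/(214578 - 1*78294) + (45 + 5*190)/((690*(690 + sqrt(-11 + 690)))) = -97935/(214578 - 78294) + (45 + 950)/((690*(690 + sqrt(679)))) = -97935/136284 + 995/(476100 + 690*sqrt(679)) = -97935*1/136284 + 995/(476100 + 690*sqrt(679)) = -32645/45428 + 995/(476100 + 690*sqrt(679))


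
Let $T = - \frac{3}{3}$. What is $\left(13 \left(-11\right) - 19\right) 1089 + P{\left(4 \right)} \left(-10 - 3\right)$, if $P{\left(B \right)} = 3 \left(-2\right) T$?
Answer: $-176496$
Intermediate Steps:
$T = -1$ ($T = \left(-3\right) \frac{1}{3} = -1$)
$P{\left(B \right)} = 6$ ($P{\left(B \right)} = 3 \left(-2\right) \left(-1\right) = \left(-6\right) \left(-1\right) = 6$)
$\left(13 \left(-11\right) - 19\right) 1089 + P{\left(4 \right)} \left(-10 - 3\right) = \left(13 \left(-11\right) - 19\right) 1089 + 6 \left(-10 - 3\right) = \left(-143 - 19\right) 1089 + 6 \left(-13\right) = \left(-162\right) 1089 - 78 = -176418 - 78 = -176496$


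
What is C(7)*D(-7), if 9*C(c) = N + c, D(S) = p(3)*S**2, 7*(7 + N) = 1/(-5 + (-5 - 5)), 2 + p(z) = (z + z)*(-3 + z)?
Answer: 14/135 ≈ 0.10370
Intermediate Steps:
p(z) = -2 + 2*z*(-3 + z) (p(z) = -2 + (z + z)*(-3 + z) = -2 + (2*z)*(-3 + z) = -2 + 2*z*(-3 + z))
N = -736/105 (N = -7 + 1/(7*(-5 + (-5 - 5))) = -7 + 1/(7*(-5 - 10)) = -7 + (1/7)/(-15) = -7 + (1/7)*(-1/15) = -7 - 1/105 = -736/105 ≈ -7.0095)
D(S) = -2*S**2 (D(S) = (-2 - 6*3 + 2*3**2)*S**2 = (-2 - 18 + 2*9)*S**2 = (-2 - 18 + 18)*S**2 = -2*S**2)
C(c) = -736/945 + c/9 (C(c) = (-736/105 + c)/9 = -736/945 + c/9)
C(7)*D(-7) = (-736/945 + (1/9)*7)*(-2*(-7)**2) = (-736/945 + 7/9)*(-2*49) = -1/945*(-98) = 14/135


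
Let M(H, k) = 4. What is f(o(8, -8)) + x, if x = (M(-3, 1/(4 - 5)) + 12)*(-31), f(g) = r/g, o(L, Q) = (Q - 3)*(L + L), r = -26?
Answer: -43635/88 ≈ -495.85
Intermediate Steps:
o(L, Q) = 2*L*(-3 + Q) (o(L, Q) = (-3 + Q)*(2*L) = 2*L*(-3 + Q))
f(g) = -26/g
x = -496 (x = (4 + 12)*(-31) = 16*(-31) = -496)
f(o(8, -8)) + x = -26*1/(16*(-3 - 8)) - 496 = -26/(2*8*(-11)) - 496 = -26/(-176) - 496 = -26*(-1/176) - 496 = 13/88 - 496 = -43635/88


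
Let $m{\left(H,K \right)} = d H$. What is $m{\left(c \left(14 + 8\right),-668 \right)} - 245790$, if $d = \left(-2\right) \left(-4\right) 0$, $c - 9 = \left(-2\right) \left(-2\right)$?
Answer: $-245790$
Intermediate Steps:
$c = 13$ ($c = 9 - -4 = 9 + 4 = 13$)
$d = 0$ ($d = 8 \cdot 0 = 0$)
$m{\left(H,K \right)} = 0$ ($m{\left(H,K \right)} = 0 H = 0$)
$m{\left(c \left(14 + 8\right),-668 \right)} - 245790 = 0 - 245790 = -245790$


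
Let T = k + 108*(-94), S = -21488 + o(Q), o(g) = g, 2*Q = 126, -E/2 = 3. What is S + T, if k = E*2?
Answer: -31589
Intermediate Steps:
E = -6 (E = -2*3 = -6)
Q = 63 (Q = (½)*126 = 63)
k = -12 (k = -6*2 = -12)
S = -21425 (S = -21488 + 63 = -21425)
T = -10164 (T = -12 + 108*(-94) = -12 - 10152 = -10164)
S + T = -21425 - 10164 = -31589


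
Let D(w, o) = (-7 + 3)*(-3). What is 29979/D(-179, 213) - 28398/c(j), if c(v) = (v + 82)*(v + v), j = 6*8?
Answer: 5191627/2080 ≈ 2496.0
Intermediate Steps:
j = 48
D(w, o) = 12 (D(w, o) = -4*(-3) = 12)
c(v) = 2*v*(82 + v) (c(v) = (82 + v)*(2*v) = 2*v*(82 + v))
29979/D(-179, 213) - 28398/c(j) = 29979/12 - 28398*1/(96*(82 + 48)) = 29979*(1/12) - 28398/(2*48*130) = 9993/4 - 28398/12480 = 9993/4 - 28398*1/12480 = 9993/4 - 4733/2080 = 5191627/2080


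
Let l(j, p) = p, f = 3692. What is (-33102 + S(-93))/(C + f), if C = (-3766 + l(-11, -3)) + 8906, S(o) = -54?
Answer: -1228/327 ≈ -3.7554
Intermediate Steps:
C = 5137 (C = (-3766 - 3) + 8906 = -3769 + 8906 = 5137)
(-33102 + S(-93))/(C + f) = (-33102 - 54)/(5137 + 3692) = -33156/8829 = -33156*1/8829 = -1228/327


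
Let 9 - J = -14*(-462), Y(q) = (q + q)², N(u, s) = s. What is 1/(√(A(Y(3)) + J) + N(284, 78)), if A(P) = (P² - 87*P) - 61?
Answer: 39/7220 - I*√2089/7220 ≈ 0.0054017 - 0.0063304*I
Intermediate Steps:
Y(q) = 4*q² (Y(q) = (2*q)² = 4*q²)
J = -6459 (J = 9 - (-14)*(-462) = 9 - 1*6468 = 9 - 6468 = -6459)
A(P) = -61 + P² - 87*P
1/(√(A(Y(3)) + J) + N(284, 78)) = 1/(√((-61 + (4*3²)² - 348*3²) - 6459) + 78) = 1/(√((-61 + (4*9)² - 348*9) - 6459) + 78) = 1/(√((-61 + 36² - 87*36) - 6459) + 78) = 1/(√((-61 + 1296 - 3132) - 6459) + 78) = 1/(√(-1897 - 6459) + 78) = 1/(√(-8356) + 78) = 1/(2*I*√2089 + 78) = 1/(78 + 2*I*√2089)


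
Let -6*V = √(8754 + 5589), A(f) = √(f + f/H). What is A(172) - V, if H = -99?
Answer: √14343/6 + 14*√946/33 ≈ 33.009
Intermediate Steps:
A(f) = 7*√22*√f/33 (A(f) = √(f + f/(-99)) = √(f + f*(-1/99)) = √(f - f/99) = √(98*f/99) = 7*√22*√f/33)
V = -√14343/6 (V = -√(8754 + 5589)/6 = -√14343/6 ≈ -19.960)
A(172) - V = 7*√22*√172/33 - (-1)*√14343/6 = 7*√22*(2*√43)/33 + √14343/6 = 14*√946/33 + √14343/6 = √14343/6 + 14*√946/33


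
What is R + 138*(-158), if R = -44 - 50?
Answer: -21898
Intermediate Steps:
R = -94
R + 138*(-158) = -94 + 138*(-158) = -94 - 21804 = -21898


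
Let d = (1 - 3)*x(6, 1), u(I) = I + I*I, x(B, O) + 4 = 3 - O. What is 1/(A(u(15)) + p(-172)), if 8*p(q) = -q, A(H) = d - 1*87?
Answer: -2/123 ≈ -0.016260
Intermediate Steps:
x(B, O) = -1 - O (x(B, O) = -4 + (3 - O) = -1 - O)
u(I) = I + I²
d = 4 (d = (1 - 3)*(-1 - 1*1) = -2*(-1 - 1) = -2*(-2) = 4)
A(H) = -83 (A(H) = 4 - 1*87 = 4 - 87 = -83)
p(q) = -q/8 (p(q) = (-q)/8 = -q/8)
1/(A(u(15)) + p(-172)) = 1/(-83 - ⅛*(-172)) = 1/(-83 + 43/2) = 1/(-123/2) = -2/123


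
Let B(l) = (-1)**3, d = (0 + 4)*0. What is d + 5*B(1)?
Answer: -5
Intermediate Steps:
d = 0 (d = 4*0 = 0)
B(l) = -1
d + 5*B(1) = 0 + 5*(-1) = 0 - 5 = -5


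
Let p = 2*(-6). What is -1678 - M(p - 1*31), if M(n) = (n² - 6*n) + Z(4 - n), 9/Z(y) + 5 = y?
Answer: -52993/14 ≈ -3785.2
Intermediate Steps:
Z(y) = 9/(-5 + y)
p = -12
M(n) = n² - 6*n + 9/(-1 - n) (M(n) = (n² - 6*n) + 9/(-5 + (4 - n)) = (n² - 6*n) + 9/(-1 - n) = n² - 6*n + 9/(-1 - n))
-1678 - M(p - 1*31) = -1678 - (-9 + (-12 - 1*31)*(1 + (-12 - 1*31))*(-6 + (-12 - 1*31)))/(1 + (-12 - 1*31)) = -1678 - (-9 + (-12 - 31)*(1 + (-12 - 31))*(-6 + (-12 - 31)))/(1 + (-12 - 31)) = -1678 - (-9 - 43*(1 - 43)*(-6 - 43))/(1 - 43) = -1678 - (-9 - 43*(-42)*(-49))/(-42) = -1678 - (-1)*(-9 - 88494)/42 = -1678 - (-1)*(-88503)/42 = -1678 - 1*29501/14 = -1678 - 29501/14 = -52993/14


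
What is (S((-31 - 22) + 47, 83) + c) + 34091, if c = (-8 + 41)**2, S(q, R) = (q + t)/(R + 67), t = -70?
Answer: 2638462/75 ≈ 35180.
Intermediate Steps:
S(q, R) = (-70 + q)/(67 + R) (S(q, R) = (q - 70)/(R + 67) = (-70 + q)/(67 + R))
c = 1089 (c = 33**2 = 1089)
(S((-31 - 22) + 47, 83) + c) + 34091 = ((-70 + ((-31 - 22) + 47))/(67 + 83) + 1089) + 34091 = ((-70 + (-53 + 47))/150 + 1089) + 34091 = ((-70 - 6)/150 + 1089) + 34091 = ((1/150)*(-76) + 1089) + 34091 = (-38/75 + 1089) + 34091 = 81637/75 + 34091 = 2638462/75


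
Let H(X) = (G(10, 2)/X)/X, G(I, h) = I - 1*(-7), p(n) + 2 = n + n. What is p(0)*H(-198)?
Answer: -17/19602 ≈ -0.00086726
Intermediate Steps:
p(n) = -2 + 2*n (p(n) = -2 + (n + n) = -2 + 2*n)
G(I, h) = 7 + I (G(I, h) = I + 7 = 7 + I)
H(X) = 17/X² (H(X) = ((7 + 10)/X)/X = (17/X)/X = 17/X²)
p(0)*H(-198) = (-2 + 2*0)*(17/(-198)²) = (-2 + 0)*(17*(1/39204)) = -2*17/39204 = -17/19602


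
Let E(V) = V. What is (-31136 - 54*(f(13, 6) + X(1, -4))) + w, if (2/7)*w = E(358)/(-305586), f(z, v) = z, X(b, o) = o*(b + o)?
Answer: -9927268049/305586 ≈ -32486.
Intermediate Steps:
w = -1253/305586 (w = 7*(358/(-305586))/2 = 7*(358*(-1/305586))/2 = (7/2)*(-179/152793) = -1253/305586 ≈ -0.0041003)
(-31136 - 54*(f(13, 6) + X(1, -4))) + w = (-31136 - 54*(13 - 4*(1 - 4))) - 1253/305586 = (-31136 - 54*(13 - 4*(-3))) - 1253/305586 = (-31136 - 54*(13 + 12)) - 1253/305586 = (-31136 - 54*25) - 1253/305586 = (-31136 - 1350) - 1253/305586 = -32486 - 1253/305586 = -9927268049/305586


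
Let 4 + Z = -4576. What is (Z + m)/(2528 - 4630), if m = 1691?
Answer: 2889/2102 ≈ 1.3744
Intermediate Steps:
Z = -4580 (Z = -4 - 4576 = -4580)
(Z + m)/(2528 - 4630) = (-4580 + 1691)/(2528 - 4630) = -2889/(-2102) = -2889*(-1/2102) = 2889/2102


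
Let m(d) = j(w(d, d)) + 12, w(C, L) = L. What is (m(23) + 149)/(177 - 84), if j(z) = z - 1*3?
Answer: 181/93 ≈ 1.9462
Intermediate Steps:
j(z) = -3 + z (j(z) = z - 3 = -3 + z)
m(d) = 9 + d (m(d) = (-3 + d) + 12 = 9 + d)
(m(23) + 149)/(177 - 84) = ((9 + 23) + 149)/(177 - 84) = (32 + 149)/93 = 181*(1/93) = 181/93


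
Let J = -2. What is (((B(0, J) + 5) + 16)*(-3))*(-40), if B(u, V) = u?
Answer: 2520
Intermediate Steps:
(((B(0, J) + 5) + 16)*(-3))*(-40) = (((0 + 5) + 16)*(-3))*(-40) = ((5 + 16)*(-3))*(-40) = (21*(-3))*(-40) = -63*(-40) = 2520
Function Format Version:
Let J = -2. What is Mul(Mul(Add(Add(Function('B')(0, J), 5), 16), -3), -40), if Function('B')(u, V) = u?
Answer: 2520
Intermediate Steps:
Mul(Mul(Add(Add(Function('B')(0, J), 5), 16), -3), -40) = Mul(Mul(Add(Add(0, 5), 16), -3), -40) = Mul(Mul(Add(5, 16), -3), -40) = Mul(Mul(21, -3), -40) = Mul(-63, -40) = 2520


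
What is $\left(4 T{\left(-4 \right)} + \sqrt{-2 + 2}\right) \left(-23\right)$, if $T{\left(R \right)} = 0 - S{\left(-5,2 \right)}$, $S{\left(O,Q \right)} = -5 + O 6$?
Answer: $-3220$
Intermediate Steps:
$S{\left(O,Q \right)} = -5 + 6 O$
$T{\left(R \right)} = 35$ ($T{\left(R \right)} = 0 - \left(-5 + 6 \left(-5\right)\right) = 0 - \left(-5 - 30\right) = 0 - -35 = 0 + 35 = 35$)
$\left(4 T{\left(-4 \right)} + \sqrt{-2 + 2}\right) \left(-23\right) = \left(4 \cdot 35 + \sqrt{-2 + 2}\right) \left(-23\right) = \left(140 + \sqrt{0}\right) \left(-23\right) = \left(140 + 0\right) \left(-23\right) = 140 \left(-23\right) = -3220$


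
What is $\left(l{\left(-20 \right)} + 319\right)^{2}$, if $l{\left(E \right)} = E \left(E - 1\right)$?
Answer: $546121$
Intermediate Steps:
$l{\left(E \right)} = E \left(-1 + E\right)$
$\left(l{\left(-20 \right)} + 319\right)^{2} = \left(- 20 \left(-1 - 20\right) + 319\right)^{2} = \left(\left(-20\right) \left(-21\right) + 319\right)^{2} = \left(420 + 319\right)^{2} = 739^{2} = 546121$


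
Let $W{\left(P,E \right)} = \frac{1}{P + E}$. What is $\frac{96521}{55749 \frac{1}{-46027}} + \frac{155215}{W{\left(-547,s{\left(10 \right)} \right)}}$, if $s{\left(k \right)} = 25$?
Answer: $- \frac{4521350872337}{55749} \approx -8.1102 \cdot 10^{7}$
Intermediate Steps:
$W{\left(P,E \right)} = \frac{1}{E + P}$
$\frac{96521}{55749 \frac{1}{-46027}} + \frac{155215}{W{\left(-547,s{\left(10 \right)} \right)}} = \frac{96521}{55749 \frac{1}{-46027}} + \frac{155215}{\frac{1}{25 - 547}} = \frac{96521}{55749 \left(- \frac{1}{46027}\right)} + \frac{155215}{\frac{1}{-522}} = \frac{96521}{- \frac{55749}{46027}} + \frac{155215}{- \frac{1}{522}} = 96521 \left(- \frac{46027}{55749}\right) + 155215 \left(-522\right) = - \frac{4442572067}{55749} - 81022230 = - \frac{4521350872337}{55749}$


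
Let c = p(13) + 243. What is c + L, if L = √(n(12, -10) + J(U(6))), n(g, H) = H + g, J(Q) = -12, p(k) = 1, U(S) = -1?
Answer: 244 + I*√10 ≈ 244.0 + 3.1623*I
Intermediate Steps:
L = I*√10 (L = √((-10 + 12) - 12) = √(2 - 12) = √(-10) = I*√10 ≈ 3.1623*I)
c = 244 (c = 1 + 243 = 244)
c + L = 244 + I*√10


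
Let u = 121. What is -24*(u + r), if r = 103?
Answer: -5376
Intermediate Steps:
-24*(u + r) = -24*(121 + 103) = -24*224 = -5376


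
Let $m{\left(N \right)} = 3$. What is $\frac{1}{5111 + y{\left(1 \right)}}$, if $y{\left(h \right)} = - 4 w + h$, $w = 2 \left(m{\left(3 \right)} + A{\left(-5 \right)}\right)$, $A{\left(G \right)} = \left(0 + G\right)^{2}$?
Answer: $\frac{1}{4888} \approx 0.00020458$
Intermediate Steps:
$A{\left(G \right)} = G^{2}$
$w = 56$ ($w = 2 \left(3 + \left(-5\right)^{2}\right) = 2 \left(3 + 25\right) = 2 \cdot 28 = 56$)
$y{\left(h \right)} = -224 + h$ ($y{\left(h \right)} = \left(-4\right) 56 + h = -224 + h$)
$\frac{1}{5111 + y{\left(1 \right)}} = \frac{1}{5111 + \left(-224 + 1\right)} = \frac{1}{5111 - 223} = \frac{1}{4888}$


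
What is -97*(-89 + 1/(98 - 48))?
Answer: 431553/50 ≈ 8631.1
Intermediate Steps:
-97*(-89 + 1/(98 - 48)) = -97*(-89 + 1/50) = -97*(-4449/50) = 431553/50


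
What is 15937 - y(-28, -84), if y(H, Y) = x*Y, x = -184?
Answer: 481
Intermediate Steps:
y(H, Y) = -184*Y
15937 - y(-28, -84) = 15937 - (-184)*(-84) = 15937 - 1*15456 = 15937 - 15456 = 481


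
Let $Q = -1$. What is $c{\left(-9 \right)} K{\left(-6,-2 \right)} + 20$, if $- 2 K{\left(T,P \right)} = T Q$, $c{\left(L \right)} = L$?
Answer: $47$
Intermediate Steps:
$K{\left(T,P \right)} = \frac{T}{2}$ ($K{\left(T,P \right)} = - \frac{T \left(-1\right)}{2} = - \frac{\left(-1\right) T}{2} = \frac{T}{2}$)
$c{\left(-9 \right)} K{\left(-6,-2 \right)} + 20 = - 9 \cdot \frac{1}{2} \left(-6\right) + 20 = \left(-9\right) \left(-3\right) + 20 = 27 + 20 = 47$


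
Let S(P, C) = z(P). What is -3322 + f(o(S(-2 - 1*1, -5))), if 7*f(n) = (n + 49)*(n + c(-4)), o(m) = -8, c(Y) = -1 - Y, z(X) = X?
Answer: -23459/7 ≈ -3351.3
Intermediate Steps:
S(P, C) = P
f(n) = (3 + n)*(49 + n)/7 (f(n) = ((n + 49)*(n + (-1 - 1*(-4))))/7 = ((49 + n)*(n + (-1 + 4)))/7 = ((49 + n)*(n + 3))/7 = ((49 + n)*(3 + n))/7 = ((3 + n)*(49 + n))/7 = (3 + n)*(49 + n)/7)
-3322 + f(o(S(-2 - 1*1, -5))) = -3322 + (21 + (1/7)*(-8)**2 + (52/7)*(-8)) = -3322 + (21 + (1/7)*64 - 416/7) = -3322 + (21 + 64/7 - 416/7) = -3322 - 205/7 = -23459/7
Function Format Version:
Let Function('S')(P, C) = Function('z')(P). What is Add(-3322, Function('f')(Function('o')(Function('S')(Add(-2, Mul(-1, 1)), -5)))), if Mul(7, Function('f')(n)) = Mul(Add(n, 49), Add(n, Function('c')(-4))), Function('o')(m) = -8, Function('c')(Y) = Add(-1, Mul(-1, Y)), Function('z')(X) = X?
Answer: Rational(-23459, 7) ≈ -3351.3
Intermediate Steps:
Function('S')(P, C) = P
Function('f')(n) = Mul(Rational(1, 7), Add(3, n), Add(49, n)) (Function('f')(n) = Mul(Rational(1, 7), Mul(Add(n, 49), Add(n, Add(-1, Mul(-1, -4))))) = Mul(Rational(1, 7), Mul(Add(49, n), Add(n, Add(-1, 4)))) = Mul(Rational(1, 7), Mul(Add(49, n), Add(n, 3))) = Mul(Rational(1, 7), Mul(Add(49, n), Add(3, n))) = Mul(Rational(1, 7), Mul(Add(3, n), Add(49, n))) = Mul(Rational(1, 7), Add(3, n), Add(49, n)))
Add(-3322, Function('f')(Function('o')(Function('S')(Add(-2, Mul(-1, 1)), -5)))) = Add(-3322, Add(21, Mul(Rational(1, 7), Pow(-8, 2)), Mul(Rational(52, 7), -8))) = Add(-3322, Add(21, Mul(Rational(1, 7), 64), Rational(-416, 7))) = Add(-3322, Add(21, Rational(64, 7), Rational(-416, 7))) = Add(-3322, Rational(-205, 7)) = Rational(-23459, 7)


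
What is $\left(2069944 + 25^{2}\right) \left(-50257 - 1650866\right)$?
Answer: $-3522292548987$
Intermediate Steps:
$\left(2069944 + 25^{2}\right) \left(-50257 - 1650866\right) = \left(2069944 + 625\right) \left(-1701123\right) = 2070569 \left(-1701123\right) = -3522292548987$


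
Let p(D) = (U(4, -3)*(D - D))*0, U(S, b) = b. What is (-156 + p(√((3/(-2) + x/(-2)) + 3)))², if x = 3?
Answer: 24336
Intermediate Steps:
p(D) = 0 (p(D) = -3*(D - D)*0 = -3*0*0 = 0*0 = 0)
(-156 + p(√((3/(-2) + x/(-2)) + 3)))² = (-156 + 0)² = (-156)² = 24336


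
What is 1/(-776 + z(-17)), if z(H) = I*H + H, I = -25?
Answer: -1/368 ≈ -0.0027174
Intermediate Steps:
z(H) = -24*H (z(H) = -25*H + H = -24*H)
1/(-776 + z(-17)) = 1/(-776 - 24*(-17)) = 1/(-776 + 408) = 1/(-368) = -1/368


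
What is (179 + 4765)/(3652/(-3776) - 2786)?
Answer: -4667136/2630897 ≈ -1.7740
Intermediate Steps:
(179 + 4765)/(3652/(-3776) - 2786) = 4944/(3652*(-1/3776) - 2786) = 4944/(-913/944 - 2786) = 4944/(-2630897/944) = 4944*(-944/2630897) = -4667136/2630897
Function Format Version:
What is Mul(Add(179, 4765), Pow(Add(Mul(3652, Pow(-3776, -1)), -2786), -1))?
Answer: Rational(-4667136, 2630897) ≈ -1.7740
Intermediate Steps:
Mul(Add(179, 4765), Pow(Add(Mul(3652, Pow(-3776, -1)), -2786), -1)) = Mul(4944, Pow(Add(Mul(3652, Rational(-1, 3776)), -2786), -1)) = Mul(4944, Pow(Add(Rational(-913, 944), -2786), -1)) = Mul(4944, Pow(Rational(-2630897, 944), -1)) = Mul(4944, Rational(-944, 2630897)) = Rational(-4667136, 2630897)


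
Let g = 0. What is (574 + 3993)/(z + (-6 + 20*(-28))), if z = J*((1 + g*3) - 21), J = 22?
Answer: -4567/1006 ≈ -4.5398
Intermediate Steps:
z = -440 (z = 22*((1 + 0*3) - 21) = 22*((1 + 0) - 21) = 22*(1 - 21) = 22*(-20) = -440)
(574 + 3993)/(z + (-6 + 20*(-28))) = (574 + 3993)/(-440 + (-6 + 20*(-28))) = 4567/(-440 + (-6 - 560)) = 4567/(-440 - 566) = 4567/(-1006) = 4567*(-1/1006) = -4567/1006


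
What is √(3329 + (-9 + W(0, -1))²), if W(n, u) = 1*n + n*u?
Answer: √3410 ≈ 58.395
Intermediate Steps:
W(n, u) = n + n*u
√(3329 + (-9 + W(0, -1))²) = √(3329 + (-9 + 0*(1 - 1))²) = √(3329 + (-9 + 0*0)²) = √(3329 + (-9 + 0)²) = √(3329 + (-9)²) = √(3329 + 81) = √3410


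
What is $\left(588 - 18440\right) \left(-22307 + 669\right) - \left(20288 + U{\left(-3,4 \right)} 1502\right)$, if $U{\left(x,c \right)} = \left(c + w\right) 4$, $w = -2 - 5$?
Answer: $386279312$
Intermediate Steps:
$w = -7$
$U{\left(x,c \right)} = -28 + 4 c$ ($U{\left(x,c \right)} = \left(c - 7\right) 4 = \left(-7 + c\right) 4 = -28 + 4 c$)
$\left(588 - 18440\right) \left(-22307 + 669\right) - \left(20288 + U{\left(-3,4 \right)} 1502\right) = \left(588 - 18440\right) \left(-22307 + 669\right) - \left(20288 + \left(-28 + 4 \cdot 4\right) 1502\right) = \left(-17852\right) \left(-21638\right) - \left(20288 + \left(-28 + 16\right) 1502\right) = 386281576 - \left(20288 - 18024\right) = 386281576 - 2264 = 386279312$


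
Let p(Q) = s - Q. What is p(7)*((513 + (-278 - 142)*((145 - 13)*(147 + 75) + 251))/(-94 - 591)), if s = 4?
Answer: -37237761/685 ≈ -54362.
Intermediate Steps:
p(Q) = 4 - Q
p(7)*((513 + (-278 - 142)*((145 - 13)*(147 + 75) + 251))/(-94 - 591)) = (4 - 1*7)*((513 + (-278 - 142)*((145 - 13)*(147 + 75) + 251))/(-94 - 591)) = (4 - 7)*((513 - 420*(132*222 + 251))/(-685)) = -3*(513 - 420*(29304 + 251))*(-1)/685 = -3*(513 - 420*29555)*(-1)/685 = -3*(513 - 12413100)*(-1)/685 = -(-37237761)*(-1)/685 = -3*12412587/685 = -37237761/685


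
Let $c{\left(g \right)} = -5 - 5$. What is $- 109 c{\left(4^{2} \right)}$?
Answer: $1090$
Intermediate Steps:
$c{\left(g \right)} = -10$ ($c{\left(g \right)} = -5 - 5 = -10$)
$- 109 c{\left(4^{2} \right)} = \left(-109\right) \left(-10\right) = 1090$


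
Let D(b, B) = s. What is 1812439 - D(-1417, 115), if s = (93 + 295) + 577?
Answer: 1811474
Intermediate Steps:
s = 965 (s = 388 + 577 = 965)
D(b, B) = 965
1812439 - D(-1417, 115) = 1812439 - 1*965 = 1812439 - 965 = 1811474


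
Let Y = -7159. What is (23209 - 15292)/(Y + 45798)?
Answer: 7917/38639 ≈ 0.20490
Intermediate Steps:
(23209 - 15292)/(Y + 45798) = (23209 - 15292)/(-7159 + 45798) = 7917/38639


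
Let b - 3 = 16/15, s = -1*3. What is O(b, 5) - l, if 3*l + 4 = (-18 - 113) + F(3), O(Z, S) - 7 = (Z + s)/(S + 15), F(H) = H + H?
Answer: 3754/75 ≈ 50.053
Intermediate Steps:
F(H) = 2*H
s = -3
b = 61/15 (b = 3 + 16/15 = 61/15 ≈ 4.0667)
O(Z, S) = 7 + (-3 + Z)/(15 + S) (O(Z, S) = 7 + (Z - 3)/(S + 15) = 7 + (-3 + Z)/(15 + S))
l = -43 (l = -4/3 + ((-18 - 113) + 2*3)/3 = -4/3 + (-131 + 6)/3 = -4/3 + (⅓)*(-125) = -4/3 - 125/3 = -43)
O(b, 5) - l = (102 + 61/15 + 7*5)/(15 + 5) - 1*(-43) = (102 + 61/15 + 35)/20 + 43 = (1/20)*(2116/15) + 43 = 529/75 + 43 = 3754/75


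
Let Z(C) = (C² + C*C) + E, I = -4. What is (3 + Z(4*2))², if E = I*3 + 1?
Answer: 14400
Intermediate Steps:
E = -11 (E = -4*3 + 1 = -12 + 1 = -11)
Z(C) = -11 + 2*C² (Z(C) = (C² + C*C) - 11 = (C² + C²) - 11 = 2*C² - 11 = -11 + 2*C²)
(3 + Z(4*2))² = (3 + (-11 + 2*(4*2)²))² = (3 + (-11 + 2*8²))² = (3 + (-11 + 2*64))² = (3 + (-11 + 128))² = (3 + 117)² = 120² = 14400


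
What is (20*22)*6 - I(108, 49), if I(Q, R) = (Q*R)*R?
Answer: -256668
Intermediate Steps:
I(Q, R) = Q*R²
(20*22)*6 - I(108, 49) = (20*22)*6 - 108*49² = 440*6 - 108*2401 = 2640 - 1*259308 = 2640 - 259308 = -256668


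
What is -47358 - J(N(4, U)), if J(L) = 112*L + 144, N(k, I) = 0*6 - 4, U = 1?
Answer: -47054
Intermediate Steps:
N(k, I) = -4 (N(k, I) = 0 - 4 = -4)
J(L) = 144 + 112*L
-47358 - J(N(4, U)) = -47358 - (144 + 112*(-4)) = -47358 - (144 - 448) = -47358 - 1*(-304) = -47358 + 304 = -47054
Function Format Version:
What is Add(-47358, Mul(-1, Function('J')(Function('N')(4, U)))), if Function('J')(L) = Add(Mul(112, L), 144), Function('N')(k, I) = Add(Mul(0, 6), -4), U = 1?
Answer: -47054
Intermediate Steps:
Function('N')(k, I) = -4 (Function('N')(k, I) = Add(0, -4) = -4)
Function('J')(L) = Add(144, Mul(112, L))
Add(-47358, Mul(-1, Function('J')(Function('N')(4, U)))) = Add(-47358, Mul(-1, Add(144, Mul(112, -4)))) = Add(-47358, Mul(-1, Add(144, -448))) = Add(-47358, Mul(-1, -304)) = Add(-47358, 304) = -47054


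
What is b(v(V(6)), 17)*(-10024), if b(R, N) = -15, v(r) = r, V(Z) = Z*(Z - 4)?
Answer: 150360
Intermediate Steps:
V(Z) = Z*(-4 + Z)
b(v(V(6)), 17)*(-10024) = -15*(-10024) = 150360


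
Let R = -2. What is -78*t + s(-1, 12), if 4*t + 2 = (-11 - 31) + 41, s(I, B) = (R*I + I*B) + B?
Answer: 121/2 ≈ 60.500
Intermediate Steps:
s(I, B) = B - 2*I + B*I (s(I, B) = (-2*I + I*B) + B = (-2*I + B*I) + B = B - 2*I + B*I)
t = -¾ (t = -½ + ((-11 - 31) + 41)/4 = -½ + (-42 + 41)/4 = -½ + (¼)*(-1) = -½ - ¼ = -¾ ≈ -0.75000)
-78*t + s(-1, 12) = -78*(-¾) + (12 - 2*(-1) + 12*(-1)) = 117/2 + (12 + 2 - 12) = 117/2 + 2 = 121/2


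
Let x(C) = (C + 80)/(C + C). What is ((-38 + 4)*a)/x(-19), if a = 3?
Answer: 3876/61 ≈ 63.541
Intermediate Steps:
x(C) = (80 + C)/(2*C) (x(C) = (80 + C)/((2*C)) = (80 + C)*(1/(2*C)) = (80 + C)/(2*C))
((-38 + 4)*a)/x(-19) = ((-38 + 4)*3)/(((½)*(80 - 19)/(-19))) = (-34*3)/(((½)*(-1/19)*61)) = -102/(-61/38) = -102*(-38/61) = 3876/61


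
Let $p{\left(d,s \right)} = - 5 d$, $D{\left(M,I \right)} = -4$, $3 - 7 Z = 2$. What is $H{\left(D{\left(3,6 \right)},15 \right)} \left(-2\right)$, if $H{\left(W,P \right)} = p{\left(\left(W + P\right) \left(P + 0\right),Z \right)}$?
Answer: $1650$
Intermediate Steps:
$Z = \frac{1}{7}$ ($Z = \frac{3}{7} - \frac{2}{7} = \frac{1}{7} \approx 0.14286$)
$H{\left(W,P \right)} = - 5 P \left(P + W\right)$ ($H{\left(W,P \right)} = - 5 \left(W + P\right) \left(P + 0\right) = - 5 \left(P + W\right) P = - 5 P \left(P + W\right)$)
$H{\left(D{\left(3,6 \right)},15 \right)} \left(-2\right) = \left(-5\right) 15 \left(15 - 4\right) \left(-2\right) = \left(-5\right) 15 \cdot 11 \left(-2\right) = \left(-825\right) \left(-2\right) = 1650$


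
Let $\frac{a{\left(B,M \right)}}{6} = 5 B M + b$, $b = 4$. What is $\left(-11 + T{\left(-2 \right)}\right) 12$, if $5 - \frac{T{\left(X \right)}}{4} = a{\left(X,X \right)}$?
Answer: $-6804$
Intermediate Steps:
$a{\left(B,M \right)} = 24 + 30 B M$ ($a{\left(B,M \right)} = 6 \left(5 B M + 4\right) = 6 \left(4 + 5 B M\right) = 24 + 30 B M$)
$T{\left(X \right)} = -76 - 120 X^{2}$ ($T{\left(X \right)} = 20 - 4 \left(24 + 30 X X\right) = 20 - 4 \left(24 + 30 X^{2}\right) = 20 - \left(96 + 120 X^{2}\right) = -76 - 120 X^{2}$)
$\left(-11 + T{\left(-2 \right)}\right) 12 = \left(-11 - \left(76 + 120 \left(-2\right)^{2}\right)\right) 12 = \left(-11 - 556\right) 12 = \left(-567\right) 12 = -6804$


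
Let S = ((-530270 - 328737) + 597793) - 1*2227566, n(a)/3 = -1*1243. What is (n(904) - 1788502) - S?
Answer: 696549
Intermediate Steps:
n(a) = -3729 (n(a) = 3*(-1*1243) = 3*(-1243) = -3729)
S = -2488780 (S = (-859007 + 597793) - 2227566 = -261214 - 2227566 = -2488780)
(n(904) - 1788502) - S = (-3729 - 1788502) - 1*(-2488780) = -1792231 + 2488780 = 696549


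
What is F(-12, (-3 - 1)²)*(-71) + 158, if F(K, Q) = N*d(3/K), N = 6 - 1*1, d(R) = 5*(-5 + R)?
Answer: 37907/4 ≈ 9476.8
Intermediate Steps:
d(R) = -25 + 5*R
N = 5 (N = 6 - 1 = 5)
F(K, Q) = -125 + 75/K (F(K, Q) = 5*(-25 + 5*(3/K)) = 5*(-25 + 15/K) = -125 + 75/K)
F(-12, (-3 - 1)²)*(-71) + 158 = (-125 + 75/(-12))*(-71) + 158 = (-125 + 75*(-1/12))*(-71) + 158 = (-125 - 25/4)*(-71) + 158 = -525/4*(-71) + 158 = 37275/4 + 158 = 37907/4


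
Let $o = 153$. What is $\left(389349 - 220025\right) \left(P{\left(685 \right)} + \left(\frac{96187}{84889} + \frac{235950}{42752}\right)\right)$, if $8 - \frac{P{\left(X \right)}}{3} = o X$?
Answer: $- \frac{3449842453706804621}{64806688} \approx -5.3233 \cdot 10^{10}$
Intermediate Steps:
$P{\left(X \right)} = 24 - 459 X$ ($P{\left(X \right)} = 24 - 3 \cdot 153 X = 24 - 459 X$)
$\left(389349 - 220025\right) \left(P{\left(685 \right)} + \left(\frac{96187}{84889} + \frac{235950}{42752}\right)\right) = \left(389349 - 220025\right) \left(\left(24 - 314415\right) + \left(\frac{96187}{84889} + \frac{235950}{42752}\right)\right) = 169324 \left(\left(24 - 314415\right) + \left(96187 \cdot \frac{1}{84889} + 235950 \cdot \frac{1}{42752}\right)\right) = 169324 \left(-314391 + \left(\frac{13741}{12127} + \frac{117975}{21376}\right)\right) = 169324 \left(-314391 + \frac{1724410441}{259226752}\right) = 169324 \left(- \frac{81496833377591}{259226752}\right) = - \frac{3449842453706804621}{64806688}$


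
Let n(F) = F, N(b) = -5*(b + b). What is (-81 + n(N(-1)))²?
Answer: 5041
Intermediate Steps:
N(b) = -10*b
(-81 + n(N(-1)))² = (-81 - 10*(-1))² = (-81 + 10)² = (-71)² = 5041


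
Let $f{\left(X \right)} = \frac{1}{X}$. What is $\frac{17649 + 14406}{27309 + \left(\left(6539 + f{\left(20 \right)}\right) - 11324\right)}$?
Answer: $\frac{641100}{450481} \approx 1.4231$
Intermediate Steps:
$\frac{17649 + 14406}{27309 + \left(\left(6539 + f{\left(20 \right)}\right) - 11324\right)} = \frac{17649 + 14406}{27309 - \left(4785 - \frac{1}{20}\right)} = \frac{32055}{27309 + \left(\left(6539 + \frac{1}{20}\right) - 11324\right)} = \frac{32055}{27309 + \left(\frac{130781}{20} - 11324\right)} = \frac{32055}{27309 - \frac{95699}{20}} = \frac{32055}{\frac{450481}{20}} = 32055 \cdot \frac{20}{450481} = \frac{641100}{450481}$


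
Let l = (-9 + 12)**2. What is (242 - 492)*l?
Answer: -2250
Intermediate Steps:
l = 9 (l = 3**2 = 9)
(242 - 492)*l = (242 - 492)*9 = -250*9 = -2250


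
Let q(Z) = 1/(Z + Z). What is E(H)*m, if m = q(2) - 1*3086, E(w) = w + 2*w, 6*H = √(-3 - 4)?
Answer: -12343*I*√7/8 ≈ -4082.1*I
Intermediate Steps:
q(Z) = 1/(2*Z)
H = I*√7/6 (H = √(-3 - 4)/6 = √(-7)/6 = (I*√7)/6 = I*√7/6 ≈ 0.44096*I)
E(w) = 3*w
m = -12343/4 (m = (½)/2 - 1*3086 = (½)*(½) - 3086 = ¼ - 3086 = -12343/4 ≈ -3085.8)
E(H)*m = (3*(I*√7/6))*(-12343/4) = (I*√7/2)*(-12343/4) = -12343*I*√7/8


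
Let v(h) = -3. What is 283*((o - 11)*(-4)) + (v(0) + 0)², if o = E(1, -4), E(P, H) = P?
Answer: 11329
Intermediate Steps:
o = 1
283*((o - 11)*(-4)) + (v(0) + 0)² = 283*((1 - 11)*(-4)) + (-3 + 0)² = 283*(-10*(-4)) + (-3)² = 283*40 + 9 = 11320 + 9 = 11329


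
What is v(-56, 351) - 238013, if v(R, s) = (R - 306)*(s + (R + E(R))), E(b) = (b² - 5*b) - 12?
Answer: -1577051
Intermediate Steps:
E(b) = -12 + b² - 5*b
v(R, s) = (-306 + R)*(-12 + s + R² - 4*R) (v(R, s) = (R - 306)*(s + (R + (-12 + R² - 5*R))) = (-306 + R)*(s + (-12 + R² - 4*R)) = (-306 + R)*(-12 + s + R² - 4*R))
v(-56, 351) - 238013 = (3672 + (-56)³ - 310*(-56)² - 306*351 + 1212*(-56) - 56*351) - 238013 = (3672 - 175616 - 310*3136 - 107406 - 67872 - 19656) - 238013 = (3672 - 175616 - 972160 - 107406 - 67872 - 19656) - 238013 = -1339038 - 238013 = -1577051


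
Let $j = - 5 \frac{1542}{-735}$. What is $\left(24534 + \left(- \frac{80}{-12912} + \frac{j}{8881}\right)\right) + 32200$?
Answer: $\frac{19923927173765}{351181383} \approx 56734.0$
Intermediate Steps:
$j = \frac{514}{49}$ ($j = - 5 \cdot 1542 \left(- \frac{1}{735}\right) = \left(-5\right) \left(- \frac{514}{245}\right) = \frac{514}{49} \approx 10.49$)
$\left(24534 + \left(- \frac{80}{-12912} + \frac{j}{8881}\right)\right) + 32200 = \left(24534 + \left(- \frac{80}{-12912} + \frac{514}{49 \cdot 8881}\right)\right) + 32200 = \left(24534 + \left(\left(-80\right) \left(- \frac{1}{12912}\right) + \frac{514}{49} \cdot \frac{1}{8881}\right)\right) + 32200 = \left(24534 + \left(\frac{5}{807} + \frac{514}{435169}\right)\right) + 32200 = \left(24534 + \frac{2590643}{351181383}\right) + 32200 = \frac{8615886641165}{351181383} + 32200 = \frac{19923927173765}{351181383}$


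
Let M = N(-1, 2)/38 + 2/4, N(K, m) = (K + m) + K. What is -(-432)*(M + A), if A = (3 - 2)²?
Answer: 648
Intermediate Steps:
A = 1 (A = 1² = 1)
N(K, m) = m + 2*K
M = ½ (M = (2 + 2*(-1))/38 + 2/4 = (2 - 2)*(1/38) + 2*(¼) = 0*(1/38) + ½ = 0 + ½ = ½ ≈ 0.50000)
-(-432)*(M + A) = -(-432)*(½ + 1) = -(-432)*3/2 = -24*(-27) = 648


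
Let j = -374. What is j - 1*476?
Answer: -850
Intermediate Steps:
j - 1*476 = -374 - 1*476 = -374 - 476 = -850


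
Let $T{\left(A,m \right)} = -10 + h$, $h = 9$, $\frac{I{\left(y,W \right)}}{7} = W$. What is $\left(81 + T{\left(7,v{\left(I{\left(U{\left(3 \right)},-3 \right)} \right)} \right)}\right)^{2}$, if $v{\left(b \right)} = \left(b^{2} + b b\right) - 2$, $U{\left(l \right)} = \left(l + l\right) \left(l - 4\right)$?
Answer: $6400$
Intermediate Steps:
$U{\left(l \right)} = 2 l \left(-4 + l\right)$
$I{\left(y,W \right)} = 7 W$
$v{\left(b \right)} = -2 + 2 b^{2}$ ($v{\left(b \right)} = \left(b^{2} + b^{2}\right) - 2 = 2 b^{2} - 2 = -2 + 2 b^{2}$)
$T{\left(A,m \right)} = -1$ ($T{\left(A,m \right)} = -10 + 9 = -1$)
$\left(81 + T{\left(7,v{\left(I{\left(U{\left(3 \right)},-3 \right)} \right)} \right)}\right)^{2} = \left(81 - 1\right)^{2} = 80^{2} = 6400$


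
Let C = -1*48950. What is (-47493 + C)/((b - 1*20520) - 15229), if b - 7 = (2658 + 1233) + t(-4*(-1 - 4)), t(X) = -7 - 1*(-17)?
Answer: 96443/31841 ≈ 3.0289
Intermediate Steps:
t(X) = 10 (t(X) = -7 + 17 = 10)
b = 3908 (b = 7 + ((2658 + 1233) + 10) = 7 + (3891 + 10) = 7 + 3901 = 3908)
C = -48950
(-47493 + C)/((b - 1*20520) - 15229) = (-47493 - 48950)/((3908 - 1*20520) - 15229) = -96443/((3908 - 20520) - 15229) = -96443/(-16612 - 15229) = -96443/(-31841) = -96443*(-1/31841) = 96443/31841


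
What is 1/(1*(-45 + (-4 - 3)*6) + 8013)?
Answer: 1/7926 ≈ 0.00012617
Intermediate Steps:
1/(1*(-45 + (-4 - 3)*6) + 8013) = 1/(1*(-45 - 7*6) + 8013) = 1/(1*(-45 - 42) + 8013) = 1/(1*(-87) + 8013) = 1/(-87 + 8013) = 1/7926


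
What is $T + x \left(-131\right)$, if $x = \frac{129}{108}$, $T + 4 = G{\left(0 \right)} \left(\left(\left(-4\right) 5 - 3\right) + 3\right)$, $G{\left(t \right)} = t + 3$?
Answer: $- \frac{7937}{36} \approx -220.47$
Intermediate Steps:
$G{\left(t \right)} = 3 + t$
$T = -64$ ($T = -4 + \left(3 + 0\right) \left(\left(\left(-4\right) 5 - 3\right) + 3\right) = -4 + 3 \left(\left(-20 - 3\right) + 3\right) = -4 + 3 \left(-23 + 3\right) = -4 + 3 \left(-20\right) = -4 - 60 = -64$)
$x = \frac{43}{36}$ ($x = 129 \cdot \frac{1}{108} = \frac{43}{36} \approx 1.1944$)
$T + x \left(-131\right) = -64 + \frac{43}{36} \left(-131\right) = -64 - \frac{5633}{36} = - \frac{7937}{36}$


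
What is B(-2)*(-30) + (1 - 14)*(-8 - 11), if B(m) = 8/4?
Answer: 187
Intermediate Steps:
B(m) = 2 (B(m) = 8*(¼) = 2)
B(-2)*(-30) + (1 - 14)*(-8 - 11) = 2*(-30) + (1 - 14)*(-8 - 11) = -60 - 13*(-19) = -60 + 247 = 187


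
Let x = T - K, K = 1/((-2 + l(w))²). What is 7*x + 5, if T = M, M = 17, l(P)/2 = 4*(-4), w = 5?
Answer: 143337/1156 ≈ 123.99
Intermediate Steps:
l(P) = -32 (l(P) = 2*(4*(-4)) = 2*(-16) = -32)
T = 17
K = 1/1156 (K = 1/((-2 - 32)²) = 1/((-34)²) = 1/1156 ≈ 0.00086505)
x = 19651/1156 (x = 17 - 1*1/1156 = 17 - 1/1156 = 19651/1156 ≈ 16.999)
7*x + 5 = 7*(19651/1156) + 5 = 137557/1156 + 5 = 143337/1156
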